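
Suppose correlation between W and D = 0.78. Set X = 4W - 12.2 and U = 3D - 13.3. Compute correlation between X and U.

correlation between X and U = 0.78

Linear rescalings preserve correlation up to sign; here the slopes 4 and 3 have the same sign, so correlation between X and U = correlation between W and D = 0.78.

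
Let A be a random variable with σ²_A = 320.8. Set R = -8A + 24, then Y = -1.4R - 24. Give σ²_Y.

σ²_Y = 40241.152

σ²_R = (-8)²·320.8 = 20531.2.
σ²_Y = (-1.4)²·20531.2 = 40241.152.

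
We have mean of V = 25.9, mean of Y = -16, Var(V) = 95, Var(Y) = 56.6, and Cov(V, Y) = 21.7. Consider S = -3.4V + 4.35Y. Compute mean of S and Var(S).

mean of S = (-3.4)·mean of V + 4.35·mean of Y = (-3.4)·25.9 + 4.35·(-16) = -157.66.
Var(S) = a²·Var(V) + b²·Var(Y) + 2ab·Cov(V, Y) with a = -3.4, b = 4.35.
= (-3.4)²·95 + 4.35²·56.6 + 2·(-3.4)·4.35·21.7
= 1098.2 + 1071.0135 + (-641.886) = 1527.3275.

mean of S = -157.66, Var(S) = 1527.3275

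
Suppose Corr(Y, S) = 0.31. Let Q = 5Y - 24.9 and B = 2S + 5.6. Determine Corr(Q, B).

Linear rescalings preserve correlation up to sign; here the slopes 5 and 2 have the same sign, so Corr(Q, B) = Corr(Y, S) = 0.31.

Corr(Q, B) = 0.31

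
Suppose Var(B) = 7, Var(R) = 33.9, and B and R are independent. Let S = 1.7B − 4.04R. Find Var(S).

Var(S) = 573.53224

Var(S) = a²·Var(B) + b²·Var(R) + 2ab·Cov[B, R] with a = 1.7, b = -4.04.
Independence gives Cov[B, R] = 0.
= 1.7²·7 + (-4.04)²·33.9 + 2·1.7·(-4.04)·0
= 20.23 + 553.30224 + 0 = 573.53224.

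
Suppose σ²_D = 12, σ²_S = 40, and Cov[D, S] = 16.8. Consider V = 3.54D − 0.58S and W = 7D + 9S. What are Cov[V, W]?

Cov[V, W] = 555.6

By bilinearity, Cov[V, W] = ac·σ²_D + bd·σ²_S + (ad+bc)·Cov[D, S], with a=3.54, b=-0.58, c=7, d=9.
ac·σ²_D = 3.54·7·12 = 297.36
bd·σ²_S = (-0.58)·9·40 = -208.8
(ad+bc)·Cov[D, S] = (27.8)·16.8 = 467.04
Cov[V, W] = 297.36 + (-208.8) + 467.04 = 555.6.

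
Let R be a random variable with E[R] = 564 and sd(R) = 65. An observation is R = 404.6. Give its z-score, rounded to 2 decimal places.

z = (R − E[R]) / sd(R) = (404.6 − 564) / 65 ≈ -2.45.

z = -2.45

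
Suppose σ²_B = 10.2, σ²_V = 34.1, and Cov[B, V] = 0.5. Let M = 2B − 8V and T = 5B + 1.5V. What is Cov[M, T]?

By bilinearity, Cov[M, T] = ac·σ²_B + bd·σ²_V + (ad+bc)·Cov[B, V], with a=2, b=-8, c=5, d=1.5.
ac·σ²_B = 2·5·10.2 = 102
bd·σ²_V = (-8)·1.5·34.1 = -409.2
(ad+bc)·Cov[B, V] = (-37)·0.5 = -18.5
Cov[M, T] = 102 + (-409.2) + (-18.5) = -325.7.

Cov[M, T] = -325.7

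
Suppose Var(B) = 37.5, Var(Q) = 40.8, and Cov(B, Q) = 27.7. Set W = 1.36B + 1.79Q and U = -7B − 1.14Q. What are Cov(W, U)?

Cov(W, U) = -830.28356

By bilinearity, Cov(W, U) = ac·Var(B) + bd·Var(Q) + (ad+bc)·Cov(B, Q), with a=1.36, b=1.79, c=-7, d=-1.14.
ac·Var(B) = 1.36·(-7)·37.5 = -357
bd·Var(Q) = 1.79·(-1.14)·40.8 = -83.25648
(ad+bc)·Cov(B, Q) = (-14.0804)·27.7 = -390.02708
Cov(W, U) = -357 + (-83.25648) + (-390.02708) = -830.28356.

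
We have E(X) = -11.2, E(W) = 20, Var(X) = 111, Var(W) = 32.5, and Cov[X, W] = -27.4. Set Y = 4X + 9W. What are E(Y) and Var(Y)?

E(Y) = 135.2, Var(Y) = 2435.7

E(Y) = 4·E(X) + 9·E(W) = 4·(-11.2) + 9·20 = 135.2.
Var(Y) = a²·Var(X) + b²·Var(W) + 2ab·Cov[X, W] with a = 4, b = 9.
= 4²·111 + 9²·32.5 + 2·4·9·(-27.4)
= 1776 + 2632.5 + (-1972.8) = 2435.7.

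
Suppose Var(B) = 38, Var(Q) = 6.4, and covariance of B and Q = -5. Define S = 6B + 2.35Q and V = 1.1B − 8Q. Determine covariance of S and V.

covariance of S and V = 357.555

By bilinearity, covariance of S and V = ac·Var(B) + bd·Var(Q) + (ad+bc)·covariance of B and Q, with a=6, b=2.35, c=1.1, d=-8.
ac·Var(B) = 6·1.1·38 = 250.8
bd·Var(Q) = 2.35·(-8)·6.4 = -120.32
(ad+bc)·covariance of B and Q = (-45.415)·(-5) = 227.075
covariance of S and V = 250.8 + (-120.32) + 227.075 = 357.555.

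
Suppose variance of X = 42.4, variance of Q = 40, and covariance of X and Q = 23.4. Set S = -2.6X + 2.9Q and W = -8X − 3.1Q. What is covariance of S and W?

By bilinearity, covariance of S and W = ac·variance of X + bd·variance of Q + (ad+bc)·covariance of X and Q, with a=-2.6, b=2.9, c=-8, d=-3.1.
ac·variance of X = (-2.6)·(-8)·42.4 = 881.92
bd·variance of Q = 2.9·(-3.1)·40 = -359.6
(ad+bc)·covariance of X and Q = (-15.14)·23.4 = -354.276
covariance of S and W = 881.92 + (-359.6) + (-354.276) = 168.044.

covariance of S and W = 168.044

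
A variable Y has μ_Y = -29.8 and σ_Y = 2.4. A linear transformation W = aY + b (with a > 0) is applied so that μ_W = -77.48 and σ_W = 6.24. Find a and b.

a = 2.6, b = 0

σ_W = a·σ_Y (a > 0), so a = 6.24/2.4 = 2.6.
μ_W = a·μ_Y + b, so b = -77.48 − 2.6·(-29.8) = 0.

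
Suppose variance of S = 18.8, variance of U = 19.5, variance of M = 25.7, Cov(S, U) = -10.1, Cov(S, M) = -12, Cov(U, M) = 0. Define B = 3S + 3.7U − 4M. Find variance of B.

variance of B = a²·variance of S + b²·variance of U + c²·variance of M + 2ab·Cov(S, U) + 2ac·Cov(S, M) + 2bc·Cov(U, M), with a = 3, b = 3.7, c = -4.
= 169.2 + 266.955 + 411.2 + (-224.22) + 288 + 0
= 911.135.

variance of B = 911.135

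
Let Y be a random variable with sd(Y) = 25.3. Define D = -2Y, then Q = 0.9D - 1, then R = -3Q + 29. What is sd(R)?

sd(D) = |-2|·25.3 = 50.6.
sd(Q) = |0.9|·50.6 = 45.54.
sd(R) = |-3|·45.54 = 136.62.

sd(R) = 136.62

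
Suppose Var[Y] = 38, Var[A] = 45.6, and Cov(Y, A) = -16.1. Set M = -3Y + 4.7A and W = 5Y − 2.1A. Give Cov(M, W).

Cov(M, W) = -1499.852

By bilinearity, Cov(M, W) = ac·Var[Y] + bd·Var[A] + (ad+bc)·Cov(Y, A), with a=-3, b=4.7, c=5, d=-2.1.
ac·Var[Y] = (-3)·5·38 = -570
bd·Var[A] = 4.7·(-2.1)·45.6 = -450.072
(ad+bc)·Cov(Y, A) = (29.8)·(-16.1) = -479.78
Cov(M, W) = -570 + (-450.072) + (-479.78) = -1499.852.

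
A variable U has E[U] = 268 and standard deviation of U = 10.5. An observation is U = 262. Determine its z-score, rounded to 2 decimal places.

z = -0.57

z = (U − E[U]) / standard deviation of U = (262 − 268) / 10.5 ≈ -0.57.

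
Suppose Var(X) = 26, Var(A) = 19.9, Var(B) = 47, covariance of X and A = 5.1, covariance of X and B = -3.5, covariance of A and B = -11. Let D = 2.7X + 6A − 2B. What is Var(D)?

Var(D) = 1560.98

Var(D) = a²·Var(X) + b²·Var(A) + c²·Var(B) + 2ab·covariance of X and A + 2ac·covariance of X and B + 2bc·covariance of A and B, with a = 2.7, b = 6, c = -2.
= 189.54 + 716.4 + 188 + 165.24 + 37.8 + 264
= 1560.98.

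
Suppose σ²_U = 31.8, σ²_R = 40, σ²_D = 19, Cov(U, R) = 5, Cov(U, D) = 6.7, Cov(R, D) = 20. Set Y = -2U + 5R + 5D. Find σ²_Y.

σ²_Y = a²·σ²_U + b²·σ²_R + c²·σ²_D + 2ab·Cov(U, R) + 2ac·Cov(U, D) + 2bc·Cov(R, D), with a = -2, b = 5, c = 5.
= 127.2 + 1000 + 475 + (-100) + (-134) + 1000
= 2368.2.

σ²_Y = 2368.2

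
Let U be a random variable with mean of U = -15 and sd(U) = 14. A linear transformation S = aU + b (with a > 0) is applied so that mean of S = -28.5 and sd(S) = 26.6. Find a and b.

a = 1.9, b = 0

sd(S) = a·sd(U) (a > 0), so a = 26.6/14 = 1.9.
mean of S = a·mean of U + b, so b = -28.5 − 1.9·(-15) = 0.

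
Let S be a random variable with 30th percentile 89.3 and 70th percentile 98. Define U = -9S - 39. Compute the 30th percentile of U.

Since a = -9 < 0 the transformation is decreasing, reversing order: the 30th percentile of U corresponds to the 70th percentile of S.
So P_{30}(U) = a·P_{70}(S) + b = (-9)·98 + (-39) = -921.

30th percentile of U = -921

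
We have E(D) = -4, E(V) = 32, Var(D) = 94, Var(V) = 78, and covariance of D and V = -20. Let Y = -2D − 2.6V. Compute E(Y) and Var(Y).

E(Y) = -75.2, Var(Y) = 695.28

E(Y) = (-2)·E(D) + (-2.6)·E(V) = (-2)·(-4) + (-2.6)·32 = -75.2.
Var(Y) = a²·Var(D) + b²·Var(V) + 2ab·covariance of D and V with a = -2, b = -2.6.
= (-2)²·94 + (-2.6)²·78 + 2·(-2)·(-2.6)·(-20)
= 376 + 527.28 + (-208) = 695.28.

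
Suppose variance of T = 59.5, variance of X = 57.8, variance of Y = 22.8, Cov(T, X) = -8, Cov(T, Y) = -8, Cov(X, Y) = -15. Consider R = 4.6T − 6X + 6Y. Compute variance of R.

variance of R = 5240.62

variance of R = a²·variance of T + b²·variance of X + c²·variance of Y + 2ab·Cov(T, X) + 2ac·Cov(T, Y) + 2bc·Cov(X, Y), with a = 4.6, b = -6, c = 6.
= 1259.02 + 2080.8 + 820.8 + 441.6 + (-441.6) + 1080
= 5240.62.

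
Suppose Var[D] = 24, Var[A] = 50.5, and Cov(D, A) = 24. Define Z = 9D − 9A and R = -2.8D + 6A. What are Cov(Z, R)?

By bilinearity, Cov(Z, R) = ac·Var[D] + bd·Var[A] + (ad+bc)·Cov(D, A), with a=9, b=-9, c=-2.8, d=6.
ac·Var[D] = 9·(-2.8)·24 = -604.8
bd·Var[A] = (-9)·6·50.5 = -2727
(ad+bc)·Cov(D, A) = (79.2)·24 = 1900.8
Cov(Z, R) = -604.8 + (-2727) + 1900.8 = -1431.

Cov(Z, R) = -1431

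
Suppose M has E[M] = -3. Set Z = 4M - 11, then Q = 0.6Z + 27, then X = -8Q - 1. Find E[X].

E[X] = -106.6

E[Z] = 4·(-3) + (-11) = -23.
E[Q] = 0.6·(-23) + 27 = 13.2.
E[X] = (-8)·13.2 + (-1) = -106.6.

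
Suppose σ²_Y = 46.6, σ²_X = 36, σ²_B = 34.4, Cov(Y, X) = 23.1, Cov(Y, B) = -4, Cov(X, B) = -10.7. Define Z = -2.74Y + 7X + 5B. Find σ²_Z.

σ²_Z = 1448.33816

σ²_Z = a²·σ²_Y + b²·σ²_X + c²·σ²_B + 2ab·Cov(Y, X) + 2ac·Cov(Y, B) + 2bc·Cov(X, B), with a = -2.74, b = 7, c = 5.
= 349.85416 + 1764 + 860 + (-886.116) + 109.6 + (-749)
= 1448.33816.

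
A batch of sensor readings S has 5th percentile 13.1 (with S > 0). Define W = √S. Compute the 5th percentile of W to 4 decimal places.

5th percentile of W = 3.6194

√S is increasing, so P_{5}(W) = g(P_{5}(S)) ≈ 3.6194.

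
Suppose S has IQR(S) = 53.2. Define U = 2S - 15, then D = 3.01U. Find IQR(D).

IQR(D) = 320.264

IQR(U) = |2|·53.2 = 106.4.
IQR(D) = |3.01|·106.4 = 320.264.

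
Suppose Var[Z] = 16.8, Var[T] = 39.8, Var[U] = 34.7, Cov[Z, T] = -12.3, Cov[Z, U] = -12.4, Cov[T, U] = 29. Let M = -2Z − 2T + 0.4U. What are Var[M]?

Var[M] = a²·Var[Z] + b²·Var[T] + c²·Var[U] + 2ab·Cov[Z, T] + 2ac·Cov[Z, U] + 2bc·Cov[T, U], with a = -2, b = -2, c = 0.4.
= 67.2 + 159.2 + 5.552 + (-98.4) + 19.84 + (-46.4)
= 106.992.

Var[M] = 106.992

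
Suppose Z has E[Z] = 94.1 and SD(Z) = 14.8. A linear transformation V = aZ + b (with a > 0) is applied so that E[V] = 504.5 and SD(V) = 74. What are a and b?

SD(V) = a·SD(Z) (a > 0), so a = 74/14.8 = 5.
E[V] = a·E[Z] + b, so b = 504.5 − 5·94.1 = 34.

a = 5, b = 34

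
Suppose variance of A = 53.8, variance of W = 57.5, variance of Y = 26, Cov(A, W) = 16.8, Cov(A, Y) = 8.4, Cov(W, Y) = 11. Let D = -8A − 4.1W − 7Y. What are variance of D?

variance of D = 8358.055

variance of D = a²·variance of A + b²·variance of W + c²·variance of Y + 2ab·Cov(A, W) + 2ac·Cov(A, Y) + 2bc·Cov(W, Y), with a = -8, b = -4.1, c = -7.
= 3443.2 + 966.575 + 1274 + 1102.08 + 940.8 + 631.4
= 8358.055.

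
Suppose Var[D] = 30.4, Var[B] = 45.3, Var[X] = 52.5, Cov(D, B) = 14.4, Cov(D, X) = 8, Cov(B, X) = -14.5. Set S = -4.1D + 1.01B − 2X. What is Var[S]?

Var[S] = a²·Var[D] + b²·Var[B] + c²·Var[X] + 2ab·Cov(D, B) + 2ac·Cov(D, X) + 2bc·Cov(B, X), with a = -4.1, b = 1.01, c = -2.
= 511.024 + 46.21053 + 210 + (-119.2608) + 131.2 + 58.58
= 837.75373.

Var[S] = 837.75373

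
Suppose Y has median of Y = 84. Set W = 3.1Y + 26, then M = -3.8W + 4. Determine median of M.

median of M = -1084.32

median of W = 3.1·84 + 26 = 286.4.
median of M = (-3.8)·286.4 + 4 = -1084.32.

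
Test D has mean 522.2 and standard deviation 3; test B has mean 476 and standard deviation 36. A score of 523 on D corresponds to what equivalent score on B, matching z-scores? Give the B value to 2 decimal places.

B = 485.60

z = (523 − 522.2)/3 ≈ 0.2667.
B = 476 + z·36 = 476 + (523 − 522.2)·36/3 = 485.60.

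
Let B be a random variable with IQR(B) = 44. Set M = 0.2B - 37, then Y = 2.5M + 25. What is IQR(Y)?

IQR(M) = |0.2|·44 = 8.8.
IQR(Y) = |2.5|·8.8 = 22.

IQR(Y) = 22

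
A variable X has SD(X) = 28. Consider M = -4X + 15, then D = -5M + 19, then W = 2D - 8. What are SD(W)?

SD(M) = |-4|·28 = 112.
SD(D) = |-5|·112 = 560.
SD(W) = |2|·560 = 1120.

SD(W) = 1120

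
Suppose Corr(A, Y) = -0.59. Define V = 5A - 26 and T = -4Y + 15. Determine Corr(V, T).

Corr(V, T) = 0.59

Linear rescalings preserve |correlation|; the slopes 5 and -4 have opposite signs, so the correlation flips sign: Corr(V, T) = −Corr(A, Y) = 0.59.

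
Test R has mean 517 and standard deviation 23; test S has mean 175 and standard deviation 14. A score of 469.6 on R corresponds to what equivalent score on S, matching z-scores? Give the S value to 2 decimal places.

z = (469.6 − 517)/23 ≈ -2.0609.
S = 175 + z·14 = 175 + (469.6 − 517)·14/23 ≈ 146.15.

S = 146.15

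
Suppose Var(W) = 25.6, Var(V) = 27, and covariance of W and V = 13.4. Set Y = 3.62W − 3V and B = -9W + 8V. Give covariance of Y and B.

By bilinearity, covariance of Y and B = ac·Var(W) + bd·Var(V) + (ad+bc)·covariance of W and V, with a=3.62, b=-3, c=-9, d=8.
ac·Var(W) = 3.62·(-9)·25.6 = -834.048
bd·Var(V) = (-3)·8·27 = -648
(ad+bc)·covariance of W and V = (55.96)·13.4 = 749.864
covariance of Y and B = -834.048 + (-648) + 749.864 = -732.184.

covariance of Y and B = -732.184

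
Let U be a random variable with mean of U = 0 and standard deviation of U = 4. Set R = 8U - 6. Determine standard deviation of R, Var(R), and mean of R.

R = 8U - 6 is linear with a = 8, b = -6.
standard deviation of R = |a|·standard deviation of U = |8|·4 = 32.
Var(U) = 4² = 16.
Var(R) = a²·Var(U) = 8²·16 = 1024 (the additive constant -6 does not affect variance).
mean of R = a·mean of U + b = 8·0 + (-6) = -6.

standard deviation of R = 32, Var(R) = 1024, mean of R = -6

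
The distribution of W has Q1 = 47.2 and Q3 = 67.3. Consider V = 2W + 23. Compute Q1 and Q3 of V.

a = 2 > 0: Q1(V) = a·Q1(W)+b = 117.4, Q3(V) = a·Q3(W)+b = 157.6.

Q1(V) = 117.4, Q3(V) = 157.6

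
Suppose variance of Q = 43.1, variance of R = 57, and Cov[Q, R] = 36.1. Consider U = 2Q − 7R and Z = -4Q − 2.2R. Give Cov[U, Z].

By bilinearity, Cov[U, Z] = ac·variance of Q + bd·variance of R + (ad+bc)·Cov[Q, R], with a=2, b=-7, c=-4, d=-2.2.
ac·variance of Q = 2·(-4)·43.1 = -344.8
bd·variance of R = (-7)·(-2.2)·57 = 877.8
(ad+bc)·Cov[Q, R] = (23.6)·36.1 = 851.96
Cov[U, Z] = -344.8 + 877.8 + 851.96 = 1384.96.

Cov[U, Z] = 1384.96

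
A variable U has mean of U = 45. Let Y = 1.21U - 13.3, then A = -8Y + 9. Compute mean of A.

mean of Y = 1.21·45 + (-13.3) = 41.15.
mean of A = (-8)·41.15 + 9 = -320.2.

mean of A = -320.2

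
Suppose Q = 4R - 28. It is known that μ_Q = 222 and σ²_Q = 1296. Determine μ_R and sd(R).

From Q = 4R - 28: μ_Q = a·μ_R + b, so μ_R = (μ_Q − b)/a = (222 − (-28))/4 = 62.5.
sd(Q) = √1296 = 36.
sd(Q) = |a|·sd(R), so sd(R) = 36/|4| = 9.

μ_R = 62.5, sd(R) = 9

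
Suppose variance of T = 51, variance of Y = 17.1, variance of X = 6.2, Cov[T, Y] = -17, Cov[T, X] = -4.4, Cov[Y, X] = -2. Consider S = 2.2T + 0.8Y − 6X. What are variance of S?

variance of S = 556.504

variance of S = a²·variance of T + b²·variance of Y + c²·variance of X + 2ab·Cov[T, Y] + 2ac·Cov[T, X] + 2bc·Cov[Y, X], with a = 2.2, b = 0.8, c = -6.
= 246.84 + 10.944 + 223.2 + (-59.84) + 116.16 + 19.2
= 556.504.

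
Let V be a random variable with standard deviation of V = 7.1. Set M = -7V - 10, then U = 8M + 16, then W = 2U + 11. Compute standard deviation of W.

standard deviation of W = 795.2

standard deviation of M = |-7|·7.1 = 49.7.
standard deviation of U = |8|·49.7 = 397.6.
standard deviation of W = |2|·397.6 = 795.2.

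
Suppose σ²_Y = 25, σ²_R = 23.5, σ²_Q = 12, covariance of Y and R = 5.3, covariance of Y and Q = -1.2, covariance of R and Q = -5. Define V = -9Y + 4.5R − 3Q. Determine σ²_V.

σ²_V = 2249.775

σ²_V = a²·σ²_Y + b²·σ²_R + c²·σ²_Q + 2ab·covariance of Y and R + 2ac·covariance of Y and Q + 2bc·covariance of R and Q, with a = -9, b = 4.5, c = -3.
= 2025 + 475.875 + 108 + (-429.3) + (-64.8) + 135
= 2249.775.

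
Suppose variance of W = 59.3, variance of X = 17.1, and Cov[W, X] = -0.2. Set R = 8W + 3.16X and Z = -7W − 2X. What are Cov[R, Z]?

Cov[R, Z] = -3421.248

By bilinearity, Cov[R, Z] = ac·variance of W + bd·variance of X + (ad+bc)·Cov[W, X], with a=8, b=3.16, c=-7, d=-2.
ac·variance of W = 8·(-7)·59.3 = -3320.8
bd·variance of X = 3.16·(-2)·17.1 = -108.072
(ad+bc)·Cov[W, X] = (-38.12)·(-0.2) = 7.624
Cov[R, Z] = -3320.8 + (-108.072) + 7.624 = -3421.248.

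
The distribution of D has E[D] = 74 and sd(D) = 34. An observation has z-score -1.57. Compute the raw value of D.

D = E[D] + z·sd(D) = 74 + (-1.57)·34 = 20.62.

D = 20.62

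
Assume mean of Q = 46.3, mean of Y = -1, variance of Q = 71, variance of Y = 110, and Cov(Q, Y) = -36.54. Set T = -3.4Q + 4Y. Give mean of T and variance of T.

mean of T = (-3.4)·mean of Q + 4·mean of Y = (-3.4)·46.3 + 4·(-1) = -161.42.
variance of T = a²·variance of Q + b²·variance of Y + 2ab·Cov(Q, Y) with a = -3.4, b = 4.
= (-3.4)²·71 + 4²·110 + 2·(-3.4)·4·(-36.54)
= 820.76 + 1760 + 993.888 = 3574.648.

mean of T = -161.42, variance of T = 3574.648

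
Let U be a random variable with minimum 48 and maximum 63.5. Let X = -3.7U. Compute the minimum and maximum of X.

a = -3.7 < 0, so order reverses: min(X) = a·max(U)+b = (-3.7)·63.5 = -234.95; max(X) = a·min(U)+b = (-3.7)·48 = -177.6.

min(X) = -234.95, max(X) = -177.6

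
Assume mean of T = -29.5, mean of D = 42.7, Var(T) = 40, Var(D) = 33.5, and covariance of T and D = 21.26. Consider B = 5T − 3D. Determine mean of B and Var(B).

mean of B = 5·mean of T + (-3)·mean of D = 5·(-29.5) + (-3)·42.7 = -275.6.
Var(B) = a²·Var(T) + b²·Var(D) + 2ab·covariance of T and D with a = 5, b = -3.
= 5²·40 + (-3)²·33.5 + 2·5·(-3)·21.26
= 1000 + 301.5 + (-637.8) = 663.7.

mean of B = -275.6, Var(B) = 663.7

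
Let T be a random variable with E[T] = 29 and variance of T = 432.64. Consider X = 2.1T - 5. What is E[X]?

E[X] = 55.9

X = 2.1T - 5 is linear with a = 2.1, b = -5.
E[X] = a·E[T] + b = 2.1·29 + (-5) = 55.9.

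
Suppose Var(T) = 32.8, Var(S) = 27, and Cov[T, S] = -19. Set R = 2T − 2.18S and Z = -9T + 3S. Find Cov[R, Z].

Cov[R, Z] = -1253.76

By bilinearity, Cov[R, Z] = ac·Var(T) + bd·Var(S) + (ad+bc)·Cov[T, S], with a=2, b=-2.18, c=-9, d=3.
ac·Var(T) = 2·(-9)·32.8 = -590.4
bd·Var(S) = (-2.18)·3·27 = -176.58
(ad+bc)·Cov[T, S] = (25.62)·(-19) = -486.78
Cov[R, Z] = -590.4 + (-176.58) + (-486.78) = -1253.76.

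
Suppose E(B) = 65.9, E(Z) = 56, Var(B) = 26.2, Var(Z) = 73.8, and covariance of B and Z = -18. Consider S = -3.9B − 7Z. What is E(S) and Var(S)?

E(S) = -649.01, Var(S) = 3031.902

E(S) = (-3.9)·E(B) + (-7)·E(Z) = (-3.9)·65.9 + (-7)·56 = -649.01.
Var(S) = a²·Var(B) + b²·Var(Z) + 2ab·covariance of B and Z with a = -3.9, b = -7.
= (-3.9)²·26.2 + (-7)²·73.8 + 2·(-3.9)·(-7)·(-18)
= 398.502 + 3616.2 + (-982.8) = 3031.902.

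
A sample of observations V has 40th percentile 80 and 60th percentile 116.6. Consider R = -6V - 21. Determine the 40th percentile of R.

Since a = -6 < 0 the transformation is decreasing, reversing order: the 40th percentile of R corresponds to the 60th percentile of V.
So P_{40}(R) = a·P_{60}(V) + b = (-6)·116.6 + (-21) = -720.6.

40th percentile of R = -720.6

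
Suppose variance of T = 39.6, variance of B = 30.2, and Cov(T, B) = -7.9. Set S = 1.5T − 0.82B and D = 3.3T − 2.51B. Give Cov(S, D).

Cov(S, D) = 309.29854

By bilinearity, Cov(S, D) = ac·variance of T + bd·variance of B + (ad+bc)·Cov(T, B), with a=1.5, b=-0.82, c=3.3, d=-2.51.
ac·variance of T = 1.5·3.3·39.6 = 196.02
bd·variance of B = (-0.82)·(-2.51)·30.2 = 62.15764
(ad+bc)·Cov(T, B) = (-6.471)·(-7.9) = 51.1209
Cov(S, D) = 196.02 + 62.15764 + 51.1209 = 309.29854.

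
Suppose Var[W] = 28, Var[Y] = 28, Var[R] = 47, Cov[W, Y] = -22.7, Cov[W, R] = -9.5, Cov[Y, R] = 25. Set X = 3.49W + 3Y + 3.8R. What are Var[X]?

Var[X] = a²·Var[W] + b²·Var[Y] + c²·Var[R] + 2ab·Cov[W, Y] + 2ac·Cov[W, R] + 2bc·Cov[Y, R], with a = 3.49, b = 3, c = 3.8.
= 341.0428 + 252 + 678.68 + (-475.338) + (-251.978) + 570
= 1114.4068.

Var[X] = 1114.4068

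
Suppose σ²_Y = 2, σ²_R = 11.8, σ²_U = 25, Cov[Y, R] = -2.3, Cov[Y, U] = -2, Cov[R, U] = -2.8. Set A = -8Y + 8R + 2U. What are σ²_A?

σ²_A = 1252

σ²_A = a²·σ²_Y + b²·σ²_R + c²·σ²_U + 2ab·Cov[Y, R] + 2ac·Cov[Y, U] + 2bc·Cov[R, U], with a = -8, b = 8, c = 2.
= 128 + 755.2 + 100 + 294.4 + 64 + (-89.6)
= 1252.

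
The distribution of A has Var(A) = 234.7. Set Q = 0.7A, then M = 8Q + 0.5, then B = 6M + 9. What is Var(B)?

Var(Q) = 0.7²·234.7 = 115.003.
Var(M) = 8²·115.003 = 7360.192.
Var(B) = 6²·7360.192 = 264966.912.

Var(B) = 264966.912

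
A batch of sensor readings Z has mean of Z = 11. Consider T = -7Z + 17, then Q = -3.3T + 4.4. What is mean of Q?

mean of Q = 202.4

mean of T = (-7)·11 + 17 = -60.
mean of Q = (-3.3)·(-60) + 4.4 = 202.4.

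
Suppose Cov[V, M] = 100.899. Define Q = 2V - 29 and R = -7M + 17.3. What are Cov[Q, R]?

Cov[Q, R] = -1412.586

Cov[Q, R] = a·c·Cov[V, M] = 2·(-7)·100.899 = -1412.586. Additive constants drop out.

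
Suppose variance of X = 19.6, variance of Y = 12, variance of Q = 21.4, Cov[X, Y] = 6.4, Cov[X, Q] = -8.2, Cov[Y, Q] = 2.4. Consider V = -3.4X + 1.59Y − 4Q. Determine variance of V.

variance of V = 276.5484

variance of V = a²·variance of X + b²·variance of Y + c²·variance of Q + 2ab·Cov[X, Y] + 2ac·Cov[X, Q] + 2bc·Cov[Y, Q], with a = -3.4, b = 1.59, c = -4.
= 226.576 + 30.3372 + 342.4 + (-69.1968) + (-223.04) + (-30.528)
= 276.5484.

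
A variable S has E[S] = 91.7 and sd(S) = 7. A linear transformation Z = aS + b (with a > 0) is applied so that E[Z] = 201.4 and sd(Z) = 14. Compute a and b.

sd(Z) = a·sd(S) (a > 0), so a = 14/7 = 2.
E[Z] = a·E[S] + b, so b = 201.4 − 2·91.7 = 18.

a = 2, b = 18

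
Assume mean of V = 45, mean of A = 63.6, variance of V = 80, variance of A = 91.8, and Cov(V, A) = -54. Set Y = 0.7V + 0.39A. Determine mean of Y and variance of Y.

mean of Y = 0.7·mean of V + 0.39·mean of A = 0.7·45 + 0.39·63.6 = 56.304.
variance of Y = a²·variance of V + b²·variance of A + 2ab·Cov(V, A) with a = 0.7, b = 0.39.
= 0.7²·80 + 0.39²·91.8 + 2·0.7·0.39·(-54)
= 39.2 + 13.96278 + (-29.484) = 23.67878.

mean of Y = 56.304, variance of Y = 23.67878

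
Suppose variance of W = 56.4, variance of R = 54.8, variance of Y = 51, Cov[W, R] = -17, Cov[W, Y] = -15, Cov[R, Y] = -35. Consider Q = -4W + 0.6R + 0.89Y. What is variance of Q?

variance of Q = a²·variance of W + b²·variance of R + c²·variance of Y + 2ab·Cov[W, R] + 2ac·Cov[W, Y] + 2bc·Cov[R, Y], with a = -4, b = 0.6, c = 0.89.
= 902.4 + 19.728 + 40.3971 + 81.6 + 106.8 + (-37.38)
= 1113.5451.

variance of Q = 1113.5451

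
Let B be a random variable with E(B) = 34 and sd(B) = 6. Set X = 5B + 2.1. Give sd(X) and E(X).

sd(X) = 30, E(X) = 172.1

X = 5B + 2.1 is linear with a = 5, b = 2.1.
sd(X) = |a|·sd(B) = |5|·6 = 30.
E(X) = a·E(B) + b = 5·34 + 2.1 = 172.1.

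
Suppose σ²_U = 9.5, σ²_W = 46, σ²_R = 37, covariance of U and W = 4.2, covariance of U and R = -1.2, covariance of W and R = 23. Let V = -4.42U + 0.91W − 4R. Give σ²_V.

σ²_V = a²·σ²_U + b²·σ²_W + c²·σ²_R + 2ab·covariance of U and W + 2ac·covariance of U and R + 2bc·covariance of W and R, with a = -4.42, b = 0.91, c = -4.
= 185.5958 + 38.0926 + 592 + (-33.78648) + (-42.432) + (-167.44)
= 572.02992.

σ²_V = 572.02992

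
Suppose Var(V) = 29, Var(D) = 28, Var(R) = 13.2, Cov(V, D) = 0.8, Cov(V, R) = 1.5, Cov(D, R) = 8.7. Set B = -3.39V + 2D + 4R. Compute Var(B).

Var(B) = a²·Var(V) + b²·Var(D) + c²·Var(R) + 2ab·Cov(V, D) + 2ac·Cov(V, R) + 2bc·Cov(D, R), with a = -3.39, b = 2, c = 4.
= 333.2709 + 112 + 211.2 + (-10.848) + (-40.68) + 139.2
= 744.1429.

Var(B) = 744.1429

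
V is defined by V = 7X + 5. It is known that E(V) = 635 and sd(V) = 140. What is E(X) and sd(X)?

E(X) = 90, sd(X) = 20

From V = 7X + 5: E(V) = a·E(X) + b, so E(X) = (E(V) − b)/a = (635 − 5)/7 = 90.
sd(V) = |a|·sd(X), so sd(X) = 140/|7| = 20.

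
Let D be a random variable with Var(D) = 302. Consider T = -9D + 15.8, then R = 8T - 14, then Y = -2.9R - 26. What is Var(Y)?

Var(Y) = 13166426.88

Var(T) = (-9)²·302 = 24462.
Var(R) = 8²·24462 = 1565568.
Var(Y) = (-2.9)²·1565568 = 13166426.88.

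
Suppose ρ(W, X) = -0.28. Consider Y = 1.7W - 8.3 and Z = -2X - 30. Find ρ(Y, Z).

ρ(Y, Z) = 0.28

Linear rescalings preserve |correlation|; the slopes 1.7 and -2 have opposite signs, so the correlation flips sign: ρ(Y, Z) = −ρ(W, X) = 0.28.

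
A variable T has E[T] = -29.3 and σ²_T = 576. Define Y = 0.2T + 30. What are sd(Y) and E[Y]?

Y = 0.2T + 30 is linear with a = 0.2, b = 30.
sd(T) = √576 = 24.
sd(Y) = |a|·sd(T) = |0.2|·24 = 4.8.
E[Y] = a·E[T] + b = 0.2·(-29.3) + 30 = 24.14.

sd(Y) = 4.8, E[Y] = 24.14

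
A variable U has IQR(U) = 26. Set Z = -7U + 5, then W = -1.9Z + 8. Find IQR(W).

IQR(W) = 345.8

IQR(Z) = |-7|·26 = 182.
IQR(W) = |-1.9|·182 = 345.8.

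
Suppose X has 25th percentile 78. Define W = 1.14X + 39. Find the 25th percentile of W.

25th percentile of W = 127.92

Since a = 1.14 > 0 the transformation is increasing, so the 25th percentile of W = a·(P_{25} of X) + b = 1.14·78 + 39 = 127.92.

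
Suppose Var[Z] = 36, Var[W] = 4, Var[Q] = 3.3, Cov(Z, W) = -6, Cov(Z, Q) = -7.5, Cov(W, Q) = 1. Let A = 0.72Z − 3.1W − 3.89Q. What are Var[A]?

Var[A] = a²·Var[Z] + b²·Var[W] + c²·Var[Q] + 2ab·Cov(Z, W) + 2ac·Cov(Z, Q) + 2bc·Cov(W, Q), with a = 0.72, b = -3.1, c = -3.89.
= 18.6624 + 38.44 + 49.93593 + 26.784 + 42.012 + 24.118
= 199.95233.

Var[A] = 199.95233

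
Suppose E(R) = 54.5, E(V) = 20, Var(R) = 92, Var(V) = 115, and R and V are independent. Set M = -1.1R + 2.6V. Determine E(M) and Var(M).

E(M) = (-1.1)·E(R) + 2.6·E(V) = (-1.1)·54.5 + 2.6·20 = -7.95.
Var(M) = a²·Var(R) + b²·Var(V) + 2ab·covariance of R and V with a = -1.1, b = 2.6.
Independence gives covariance of R and V = 0.
= (-1.1)²·92 + 2.6²·115 + 2·(-1.1)·2.6·0
= 111.32 + 777.4 + 0 = 888.72.

E(M) = -7.95, Var(M) = 888.72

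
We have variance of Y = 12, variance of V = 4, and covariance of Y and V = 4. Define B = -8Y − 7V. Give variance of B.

variance of B = a²·variance of Y + b²·variance of V + 2ab·covariance of Y and V with a = -8, b = -7.
= (-8)²·12 + (-7)²·4 + 2·(-8)·(-7)·4
= 768 + 196 + 448 = 1412.

variance of B = 1412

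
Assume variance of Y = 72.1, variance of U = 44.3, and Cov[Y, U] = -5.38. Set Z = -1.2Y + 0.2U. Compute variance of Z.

variance of Z = 108.1784

variance of Z = a²·variance of Y + b²·variance of U + 2ab·Cov[Y, U] with a = -1.2, b = 0.2.
= (-1.2)²·72.1 + 0.2²·44.3 + 2·(-1.2)·0.2·(-5.38)
= 103.824 + 1.772 + 2.5824 = 108.1784.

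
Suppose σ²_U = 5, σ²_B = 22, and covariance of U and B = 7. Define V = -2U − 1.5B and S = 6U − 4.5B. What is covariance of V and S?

By bilinearity, covariance of V and S = ac·σ²_U + bd·σ²_B + (ad+bc)·covariance of U and B, with a=-2, b=-1.5, c=6, d=-4.5.
ac·σ²_U = (-2)·6·5 = -60
bd·σ²_B = (-1.5)·(-4.5)·22 = 148.5
(ad+bc)·covariance of U and B = (0)·7 = 0
covariance of V and S = -60 + 148.5 + 0 = 88.5.

covariance of V and S = 88.5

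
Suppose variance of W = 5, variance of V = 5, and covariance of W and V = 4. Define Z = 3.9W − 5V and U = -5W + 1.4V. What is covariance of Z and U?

covariance of Z and U = -10.66

By bilinearity, covariance of Z and U = ac·variance of W + bd·variance of V + (ad+bc)·covariance of W and V, with a=3.9, b=-5, c=-5, d=1.4.
ac·variance of W = 3.9·(-5)·5 = -97.5
bd·variance of V = (-5)·1.4·5 = -35
(ad+bc)·covariance of W and V = (30.46)·4 = 121.84
covariance of Z and U = -97.5 + (-35) + 121.84 = -10.66.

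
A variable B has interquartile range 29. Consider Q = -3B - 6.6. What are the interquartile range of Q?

IQR(Q) = 87

Under Q = aB + b, IQR(Q) = |a|·IQR(B) = |-3|·29 = 87 (shifts cancel; spread scales by |a|).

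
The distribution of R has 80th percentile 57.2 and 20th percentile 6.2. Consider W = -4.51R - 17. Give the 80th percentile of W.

Since a = -4.51 < 0 the transformation is decreasing, reversing order: the 80th percentile of W corresponds to the 20th percentile of R.
So P_{80}(W) = a·P_{20}(R) + b = (-4.51)·6.2 + (-17) = -44.962.

80th percentile of W = -44.962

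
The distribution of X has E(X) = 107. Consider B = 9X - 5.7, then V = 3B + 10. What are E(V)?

E(B) = 9·107 + (-5.7) = 957.3.
E(V) = 3·957.3 + 10 = 2881.9.

E(V) = 2881.9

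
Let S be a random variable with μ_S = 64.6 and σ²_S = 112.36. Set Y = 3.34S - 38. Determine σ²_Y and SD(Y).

Y = 3.34S - 38 is linear with a = 3.34, b = -38.
σ²_Y = a²·σ²_S = 3.34²·112.36 = 1253.443216 (the additive constant -38 does not affect variance).
SD(S) = √112.36 = 10.6.
SD(Y) = |a|·SD(S) = |3.34|·10.6 = 35.404.

σ²_Y = 1253.443216, SD(Y) = 35.404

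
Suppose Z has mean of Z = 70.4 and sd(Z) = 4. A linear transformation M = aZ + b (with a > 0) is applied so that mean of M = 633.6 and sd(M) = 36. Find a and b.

a = 9, b = 0

sd(M) = a·sd(Z) (a > 0), so a = 36/4 = 9.
mean of M = a·mean of Z + b, so b = 633.6 − 9·70.4 = 0.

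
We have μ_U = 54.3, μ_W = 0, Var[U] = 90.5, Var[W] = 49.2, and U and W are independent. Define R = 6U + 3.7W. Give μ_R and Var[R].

μ_R = 6·μ_U + 3.7·μ_W = 6·54.3 + 3.7·0 = 325.8.
Var[R] = a²·Var[U] + b²·Var[W] + 2ab·covariance of U and W with a = 6, b = 3.7.
Independence gives covariance of U and W = 0.
= 6²·90.5 + 3.7²·49.2 + 2·6·3.7·0
= 3258 + 673.548 + 0 = 3931.548.

μ_R = 325.8, Var[R] = 3931.548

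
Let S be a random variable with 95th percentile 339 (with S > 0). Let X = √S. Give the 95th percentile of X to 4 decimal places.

95th percentile of X = 18.412

√S is increasing, so P_{95}(X) = g(P_{95}(S)) ≈ 18.412.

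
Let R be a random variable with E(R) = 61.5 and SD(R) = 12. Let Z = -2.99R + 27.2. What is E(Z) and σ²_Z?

Z = -2.99R + 27.2 is linear with a = -2.99, b = 27.2.
E(Z) = a·E(R) + b = (-2.99)·61.5 + 27.2 = -156.685.
σ²_R = 12² = 144.
σ²_Z = a²·σ²_R = (-2.99)²·144 = 1287.3744 (the additive constant 27.2 does not affect variance).

E(Z) = -156.685, σ²_Z = 1287.3744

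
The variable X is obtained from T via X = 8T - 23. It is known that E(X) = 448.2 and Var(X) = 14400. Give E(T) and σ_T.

From X = 8T - 23: E(X) = a·E(T) + b, so E(T) = (E(X) − b)/a = (448.2 − (-23))/8 = 58.9.
σ_X = √14400 = 120.
σ_X = |a|·σ_T, so σ_T = 120/|8| = 15.

E(T) = 58.9, σ_T = 15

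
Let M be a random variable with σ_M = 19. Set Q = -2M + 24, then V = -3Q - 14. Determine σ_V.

σ_Q = |-2|·19 = 38.
σ_V = |-3|·38 = 114.

σ_V = 114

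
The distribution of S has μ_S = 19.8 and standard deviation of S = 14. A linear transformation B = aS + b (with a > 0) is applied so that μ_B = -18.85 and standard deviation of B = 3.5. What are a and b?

standard deviation of B = a·standard deviation of S (a > 0), so a = 3.5/14 = 0.25.
μ_B = a·μ_S + b, so b = -18.85 − 0.25·19.8 = -23.8.

a = 0.25, b = -23.8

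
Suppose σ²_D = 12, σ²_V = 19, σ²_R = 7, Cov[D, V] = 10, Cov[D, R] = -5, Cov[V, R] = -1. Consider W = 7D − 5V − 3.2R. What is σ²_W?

σ²_W = 626.68

σ²_W = a²·σ²_D + b²·σ²_V + c²·σ²_R + 2ab·Cov[D, V] + 2ac·Cov[D, R] + 2bc·Cov[V, R], with a = 7, b = -5, c = -3.2.
= 588 + 475 + 71.68 + (-700) + 224 + (-32)
= 626.68.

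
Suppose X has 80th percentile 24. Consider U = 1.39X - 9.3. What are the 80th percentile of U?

Since a = 1.39 > 0 the transformation is increasing, so the 80th percentile of U = a·(P_{80} of X) + b = 1.39·24 + (-9.3) = 24.06.

80th percentile of U = 24.06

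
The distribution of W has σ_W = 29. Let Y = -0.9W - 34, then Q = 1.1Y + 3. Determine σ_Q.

σ_Y = |-0.9|·29 = 26.1.
σ_Q = |1.1|·26.1 = 28.71.

σ_Q = 28.71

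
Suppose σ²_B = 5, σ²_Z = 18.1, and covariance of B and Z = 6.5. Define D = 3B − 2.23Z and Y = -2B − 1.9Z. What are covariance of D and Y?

By bilinearity, covariance of D and Y = ac·σ²_B + bd·σ²_Z + (ad+bc)·covariance of B and Z, with a=3, b=-2.23, c=-2, d=-1.9.
ac·σ²_B = 3·(-2)·5 = -30
bd·σ²_Z = (-2.23)·(-1.9)·18.1 = 76.6897
(ad+bc)·covariance of B and Z = (-1.24)·6.5 = -8.06
covariance of D and Y = -30 + 76.6897 + (-8.06) = 38.6297.

covariance of D and Y = 38.6297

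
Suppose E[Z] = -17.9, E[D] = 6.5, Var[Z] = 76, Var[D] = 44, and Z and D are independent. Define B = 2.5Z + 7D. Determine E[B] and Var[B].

E[B] = 2.5·E[Z] + 7·E[D] = 2.5·(-17.9) + 7·6.5 = 0.75.
Var[B] = a²·Var[Z] + b²·Var[D] + 2ab·Cov[Z, D] with a = 2.5, b = 7.
Independence gives Cov[Z, D] = 0.
= 2.5²·76 + 7²·44 + 2·2.5·7·0
= 475 + 2156 + 0 = 2631.

E[B] = 0.75, Var[B] = 2631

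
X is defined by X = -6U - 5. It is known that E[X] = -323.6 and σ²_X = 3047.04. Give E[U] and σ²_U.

From X = -6U - 5: E[X] = a·E[U] + b, so E[U] = (E[X] − b)/a = (-323.6 − (-5))/(-6) = 53.1.
σ²_X = a²·σ²_U, so σ²_U = 3047.04/(-6)² = 84.64.

E[U] = 53.1, σ²_U = 84.64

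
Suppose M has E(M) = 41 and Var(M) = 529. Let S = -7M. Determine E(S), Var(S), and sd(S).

S = -7M is linear with a = -7, b = 0.
E(S) = a·E(M) + b = (-7)·41 = -287.
Var(S) = a²·Var(M) = (-7)²·529 = 25921.
sd(M) = √529 = 23.
sd(S) = |a|·sd(M) = |-7|·23 = 161.

E(S) = -287, Var(S) = 25921, sd(S) = 161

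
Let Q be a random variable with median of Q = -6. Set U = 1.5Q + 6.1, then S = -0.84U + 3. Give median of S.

median of S = 5.436

median of U = 1.5·(-6) + 6.1 = -2.9.
median of S = (-0.84)·(-2.9) + 3 = 5.436.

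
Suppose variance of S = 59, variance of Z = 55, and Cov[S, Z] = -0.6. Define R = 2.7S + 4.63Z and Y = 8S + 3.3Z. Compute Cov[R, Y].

By bilinearity, Cov[R, Y] = ac·variance of S + bd·variance of Z + (ad+bc)·Cov[S, Z], with a=2.7, b=4.63, c=8, d=3.3.
ac·variance of S = 2.7·8·59 = 1274.4
bd·variance of Z = 4.63·3.3·55 = 840.345
(ad+bc)·Cov[S, Z] = (45.95)·(-0.6) = -27.57
Cov[R, Y] = 1274.4 + 840.345 + (-27.57) = 2087.175.

Cov[R, Y] = 2087.175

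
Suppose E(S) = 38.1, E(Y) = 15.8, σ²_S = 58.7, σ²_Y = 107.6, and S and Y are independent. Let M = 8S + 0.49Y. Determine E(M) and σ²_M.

E(M) = 312.542, σ²_M = 3782.63476

E(M) = 8·E(S) + 0.49·E(Y) = 8·38.1 + 0.49·15.8 = 312.542.
σ²_M = a²·σ²_S + b²·σ²_Y + 2ab·Cov(S, Y) with a = 8, b = 0.49.
Independence gives Cov(S, Y) = 0.
= 8²·58.7 + 0.49²·107.6 + 2·8·0.49·0
= 3756.8 + 25.83476 + 0 = 3782.63476.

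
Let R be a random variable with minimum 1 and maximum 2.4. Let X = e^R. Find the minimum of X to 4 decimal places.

e^R is increasing on this domain, so min(X) comes from min(R) = 1: min(X) = exp(1) ≈ 2.7183.

min(X) = 2.7183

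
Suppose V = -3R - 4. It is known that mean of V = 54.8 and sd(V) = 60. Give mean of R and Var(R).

From V = -3R - 4: mean of V = a·mean of R + b, so mean of R = (mean of V − b)/a = (54.8 − (-4))/(-3) = -19.6.
Var(V) = 60² = 3600.
Var(V) = a²·Var(R), so Var(R) = 3600/(-3)² = 400.

mean of R = -19.6, Var(R) = 400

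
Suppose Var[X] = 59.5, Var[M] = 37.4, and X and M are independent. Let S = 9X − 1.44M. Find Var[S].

Var[S] = 4897.05264

Var[S] = a²·Var[X] + b²·Var[M] + 2ab·Cov(X, M) with a = 9, b = -1.44.
Independence gives Cov(X, M) = 0.
= 9²·59.5 + (-1.44)²·37.4 + 2·9·(-1.44)·0
= 4819.5 + 77.55264 + 0 = 4897.05264.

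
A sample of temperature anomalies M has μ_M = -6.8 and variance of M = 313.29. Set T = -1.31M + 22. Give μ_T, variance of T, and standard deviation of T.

μ_T = 30.908, variance of T = 537.636969, standard deviation of T = 23.187

T = -1.31M + 22 is linear with a = -1.31, b = 22.
μ_T = a·μ_M + b = (-1.31)·(-6.8) + 22 = 30.908.
variance of T = a²·variance of M = (-1.31)²·313.29 = 537.636969 (the additive constant 22 does not affect variance).
standard deviation of M = √313.29 = 17.7.
standard deviation of T = |a|·standard deviation of M = |-1.31|·17.7 = 23.187.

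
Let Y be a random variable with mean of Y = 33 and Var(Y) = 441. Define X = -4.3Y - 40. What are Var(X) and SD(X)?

Var(X) = 8154.09, SD(X) = 90.3

X = -4.3Y - 40 is linear with a = -4.3, b = -40.
Var(X) = a²·Var(Y) = (-4.3)²·441 = 8154.09 (the additive constant -40 does not affect variance).
SD(Y) = √441 = 21.
SD(X) = |a|·SD(Y) = |-4.3|·21 = 90.3.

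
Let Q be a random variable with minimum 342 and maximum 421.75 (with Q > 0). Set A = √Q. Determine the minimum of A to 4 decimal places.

√Q is increasing on this domain, so min(A) comes from min(Q) = 342: min(A) = √(342) ≈ 18.4932.

min(A) = 18.4932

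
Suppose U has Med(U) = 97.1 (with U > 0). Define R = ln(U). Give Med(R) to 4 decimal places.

Med(R) = 4.5757

ln(U) is monotone on this domain, so Med(R) = ln(97.1) ≈ 4.5757.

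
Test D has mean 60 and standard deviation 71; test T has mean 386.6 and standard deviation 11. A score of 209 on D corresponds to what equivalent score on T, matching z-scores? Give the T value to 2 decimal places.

z = (209 − 60)/71 ≈ 2.0986.
T = 386.6 + z·11 = 386.6 + (209 − 60)·11/71 ≈ 409.68.

T = 409.68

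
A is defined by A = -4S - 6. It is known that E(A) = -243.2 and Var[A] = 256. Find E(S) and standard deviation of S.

E(S) = 59.3, standard deviation of S = 4

From A = -4S - 6: E(A) = a·E(S) + b, so E(S) = (E(A) − b)/a = (-243.2 − (-6))/(-4) = 59.3.
standard deviation of A = √256 = 16.
standard deviation of A = |a|·standard deviation of S, so standard deviation of S = 16/|-4| = 4.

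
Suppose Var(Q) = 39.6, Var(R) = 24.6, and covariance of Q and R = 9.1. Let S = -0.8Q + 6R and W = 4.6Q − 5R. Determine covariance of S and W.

covariance of S and W = -596.168

By bilinearity, covariance of S and W = ac·Var(Q) + bd·Var(R) + (ad+bc)·covariance of Q and R, with a=-0.8, b=6, c=4.6, d=-5.
ac·Var(Q) = (-0.8)·4.6·39.6 = -145.728
bd·Var(R) = 6·(-5)·24.6 = -738
(ad+bc)·covariance of Q and R = (31.6)·9.1 = 287.56
covariance of S and W = -145.728 + (-738) + 287.56 = -596.168.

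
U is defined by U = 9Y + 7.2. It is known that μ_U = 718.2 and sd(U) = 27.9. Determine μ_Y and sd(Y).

μ_Y = 79, sd(Y) = 3.1

From U = 9Y + 7.2: μ_U = a·μ_Y + b, so μ_Y = (μ_U − b)/a = (718.2 − 7.2)/9 = 79.
sd(U) = |a|·sd(Y), so sd(Y) = 27.9/|9| = 3.1.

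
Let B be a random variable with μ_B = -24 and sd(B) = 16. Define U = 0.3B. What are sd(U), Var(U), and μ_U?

sd(U) = 4.8, Var(U) = 23.04, μ_U = -7.2

U = 0.3B is linear with a = 0.3, b = 0.
sd(U) = |a|·sd(B) = |0.3|·16 = 4.8.
Var(B) = 16² = 256.
Var(U) = a²·Var(B) = 0.3²·256 = 23.04.
μ_U = a·μ_B + b = 0.3·(-24) = -7.2.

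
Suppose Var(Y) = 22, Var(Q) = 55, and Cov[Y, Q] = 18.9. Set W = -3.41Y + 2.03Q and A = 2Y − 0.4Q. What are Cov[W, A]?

By bilinearity, Cov[W, A] = ac·Var(Y) + bd·Var(Q) + (ad+bc)·Cov[Y, Q], with a=-3.41, b=2.03, c=2, d=-0.4.
ac·Var(Y) = (-3.41)·2·22 = -150.04
bd·Var(Q) = 2.03·(-0.4)·55 = -44.66
(ad+bc)·Cov[Y, Q] = (5.424)·18.9 = 102.5136
Cov[W, A] = -150.04 + (-44.66) + 102.5136 = -92.1864.

Cov[W, A] = -92.1864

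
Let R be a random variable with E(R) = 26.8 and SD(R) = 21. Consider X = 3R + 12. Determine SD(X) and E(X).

X = 3R + 12 is linear with a = 3, b = 12.
SD(X) = |a|·SD(R) = |3|·21 = 63.
E(X) = a·E(R) + b = 3·26.8 + 12 = 92.4.

SD(X) = 63, E(X) = 92.4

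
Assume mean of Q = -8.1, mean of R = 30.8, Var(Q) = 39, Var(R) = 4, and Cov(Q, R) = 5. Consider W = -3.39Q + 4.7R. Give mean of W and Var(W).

mean of W = 172.219, Var(W) = 377.2219

mean of W = (-3.39)·mean of Q + 4.7·mean of R = (-3.39)·(-8.1) + 4.7·30.8 = 172.219.
Var(W) = a²·Var(Q) + b²·Var(R) + 2ab·Cov(Q, R) with a = -3.39, b = 4.7.
= (-3.39)²·39 + 4.7²·4 + 2·(-3.39)·4.7·5
= 448.1919 + 88.36 + (-159.33) = 377.2219.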